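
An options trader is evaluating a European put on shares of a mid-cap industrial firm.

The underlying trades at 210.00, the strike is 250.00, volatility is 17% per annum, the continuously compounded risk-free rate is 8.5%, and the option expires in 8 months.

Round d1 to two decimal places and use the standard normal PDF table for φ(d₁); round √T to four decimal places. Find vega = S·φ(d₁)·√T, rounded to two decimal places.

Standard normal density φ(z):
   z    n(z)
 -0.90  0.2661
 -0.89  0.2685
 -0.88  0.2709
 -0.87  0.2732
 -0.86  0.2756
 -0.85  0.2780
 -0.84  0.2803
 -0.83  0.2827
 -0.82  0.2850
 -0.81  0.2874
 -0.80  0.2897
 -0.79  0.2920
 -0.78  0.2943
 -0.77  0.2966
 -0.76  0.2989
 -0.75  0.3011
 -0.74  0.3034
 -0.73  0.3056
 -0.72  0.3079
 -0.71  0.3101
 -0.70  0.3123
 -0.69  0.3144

σ√T = 0.17 × 0.8165 = 0.1388
d₁ = [ln(210/250) + (0.085 + 0.17²/2)·0.6667] / 0.1388 = [-0.1744 + 0.0663] / 0.1388 = -0.7785 which rounds to -0.78
√T = √0.6667 = 0.8165
φ(d₁) = φ(-0.78) = 0.2943
vega = S·φ(d₁)·√T = 210·0.2943·0.8165 = 50.4621

50.46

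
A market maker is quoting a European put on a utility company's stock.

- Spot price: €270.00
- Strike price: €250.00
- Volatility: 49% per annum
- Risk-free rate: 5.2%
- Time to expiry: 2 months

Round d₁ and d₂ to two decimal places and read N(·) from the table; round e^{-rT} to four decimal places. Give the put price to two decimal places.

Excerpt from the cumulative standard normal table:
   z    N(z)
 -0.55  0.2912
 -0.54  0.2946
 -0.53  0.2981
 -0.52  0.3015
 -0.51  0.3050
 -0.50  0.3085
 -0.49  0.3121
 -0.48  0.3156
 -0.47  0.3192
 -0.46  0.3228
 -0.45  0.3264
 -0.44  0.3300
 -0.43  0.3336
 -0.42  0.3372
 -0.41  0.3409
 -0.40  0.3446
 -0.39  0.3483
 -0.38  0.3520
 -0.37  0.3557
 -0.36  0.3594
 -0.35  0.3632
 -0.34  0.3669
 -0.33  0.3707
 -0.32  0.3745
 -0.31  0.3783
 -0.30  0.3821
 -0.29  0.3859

€11.39

T = 0.1667;  σ√T = 0.2000
d₁ = [ln(270/250) + (0.052 + 0.49²/2)·0.1667] / 0.2000 = [0.0770 + 0.0287] / 0.2000 = 0.5281 → 0.53
d₂ = d₁ − σ√T = 0.5281 − 0.2000 = 0.3280 → 0.33
exp(−rT) = exp(−0.052·0.1667) = 0.9914
N(−d₂) = N(-0.33) = 0.3707;  N(−d₁) = N(-0.53) = 0.2981
P = 250·0.9914·0.3707 − 270·0.2981 = 91.8780 − 80.4870 = 11.3910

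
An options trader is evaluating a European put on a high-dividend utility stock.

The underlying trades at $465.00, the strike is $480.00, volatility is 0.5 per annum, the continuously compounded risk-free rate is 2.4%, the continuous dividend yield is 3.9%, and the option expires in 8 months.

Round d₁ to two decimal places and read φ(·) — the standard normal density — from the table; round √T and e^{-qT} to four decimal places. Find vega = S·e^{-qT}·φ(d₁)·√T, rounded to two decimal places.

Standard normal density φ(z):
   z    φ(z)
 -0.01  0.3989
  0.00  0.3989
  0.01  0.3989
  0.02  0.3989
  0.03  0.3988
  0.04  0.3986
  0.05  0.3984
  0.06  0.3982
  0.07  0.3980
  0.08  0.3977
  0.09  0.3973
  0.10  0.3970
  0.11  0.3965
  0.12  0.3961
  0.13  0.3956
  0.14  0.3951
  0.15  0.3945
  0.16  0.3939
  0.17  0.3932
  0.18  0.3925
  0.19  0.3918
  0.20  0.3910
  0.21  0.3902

146.86

σ√T = 0.5·√0.6667 = 0.4082
d₁ = [ln(465/480) + (0.024 − 0.039 + 0.5²/2)·0.6667] / 0.4082 = [-0.0317 + 0.0733] / 0.4082 = 0.1019 which rounds to 0.10
√T = √0.6667 = 0.8165
φ(d₁) = φ(0.10) = 0.3970
e^(−qT) = e^(−0.039·0.6667) = 0.9743
vega = S·e^(−qT)·φ(d₁)·√T = 465·0.9743·0.3970·0.8165 = 146.8562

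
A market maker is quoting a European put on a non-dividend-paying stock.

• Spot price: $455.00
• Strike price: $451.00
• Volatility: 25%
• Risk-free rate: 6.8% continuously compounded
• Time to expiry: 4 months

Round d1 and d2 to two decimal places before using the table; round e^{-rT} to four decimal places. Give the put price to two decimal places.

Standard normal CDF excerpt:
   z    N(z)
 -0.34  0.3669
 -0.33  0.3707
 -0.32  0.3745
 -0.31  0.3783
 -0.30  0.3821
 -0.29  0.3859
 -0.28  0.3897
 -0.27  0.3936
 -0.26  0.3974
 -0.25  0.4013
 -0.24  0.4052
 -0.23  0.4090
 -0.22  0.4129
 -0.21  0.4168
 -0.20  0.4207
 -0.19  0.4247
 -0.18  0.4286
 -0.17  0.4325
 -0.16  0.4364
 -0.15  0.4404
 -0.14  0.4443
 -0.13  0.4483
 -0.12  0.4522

$18.59

T = 0.3333;  σ√T = 0.1443
d₁ = [ln(455/451) + (0.068 + 0.25²/2)·0.3333] / 0.1443 = [0.0088 + 0.0331] / 0.1443 = 0.2904 ⇒ 0.29
d₂ = d₁ − σ√T = 0.2904 − 0.1443 = 0.1460 ⇒ 0.15
e^(−rT) = e^(−0.068·0.3333) = 0.9776
N(−d₂) = N(-0.15) = 0.4404;  N(−d₁) = N(-0.29) = 0.3859
P = 451·0.9776·0.4404 − 455·0.3859 = 194.1713 − 175.5845 = 18.5868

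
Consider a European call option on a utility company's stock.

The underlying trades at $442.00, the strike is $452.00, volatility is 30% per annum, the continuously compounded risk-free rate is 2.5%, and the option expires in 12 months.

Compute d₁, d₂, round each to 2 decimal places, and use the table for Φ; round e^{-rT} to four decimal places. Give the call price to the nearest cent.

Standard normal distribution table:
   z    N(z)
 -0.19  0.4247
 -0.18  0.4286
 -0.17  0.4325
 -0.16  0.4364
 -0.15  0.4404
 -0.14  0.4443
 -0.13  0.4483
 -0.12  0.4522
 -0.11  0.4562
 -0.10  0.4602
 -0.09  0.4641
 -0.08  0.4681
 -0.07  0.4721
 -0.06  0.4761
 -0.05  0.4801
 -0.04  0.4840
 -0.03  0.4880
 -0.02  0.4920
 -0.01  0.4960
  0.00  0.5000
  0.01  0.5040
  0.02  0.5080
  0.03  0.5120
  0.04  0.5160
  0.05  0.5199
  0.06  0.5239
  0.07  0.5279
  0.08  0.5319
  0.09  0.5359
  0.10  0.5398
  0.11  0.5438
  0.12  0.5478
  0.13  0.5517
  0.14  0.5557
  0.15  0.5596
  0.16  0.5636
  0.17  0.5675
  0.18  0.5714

σ√T = 0.3·√1 = 0.3000
ln(S/K) + (r + σ²/2)T = ln(442/452) + (0.025 + 0.3²/2)·1 = -0.0224 + 0.0700 = 0.0476
d₁ = 0.0476 / 0.3000 = 0.1588 ≈ 0.16
d₂ = d₁ − σ√T = 0.1588 − 0.3000 = -0.1412 ≈ -0.14
exp(−rT) = exp(−0.025·1) = 0.9753
N(d₁) = N(0.16) = 0.5636;  N(d₂) = N(-0.14) = 0.4443
C = 442·0.5636 − 452·0.9753·0.4443 = 249.1112 − 195.8633 = 53.2479

$53.25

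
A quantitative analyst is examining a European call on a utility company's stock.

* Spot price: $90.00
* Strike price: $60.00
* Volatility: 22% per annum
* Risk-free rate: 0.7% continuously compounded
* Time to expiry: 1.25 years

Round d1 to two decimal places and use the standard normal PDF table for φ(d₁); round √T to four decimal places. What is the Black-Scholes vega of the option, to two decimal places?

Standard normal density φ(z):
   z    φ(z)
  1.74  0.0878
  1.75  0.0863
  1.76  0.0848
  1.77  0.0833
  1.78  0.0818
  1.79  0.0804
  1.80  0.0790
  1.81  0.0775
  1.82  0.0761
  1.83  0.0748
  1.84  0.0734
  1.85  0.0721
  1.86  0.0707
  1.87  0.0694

7.80

σ√T = 0.22 × 1.1180 = 0.2460
d₁ = [ln(90/60) + (0.007 + 0.22²/2)·1.25] / 0.2460 = [0.4055 + 0.0390] / 0.2460 = 1.8070 which rounds to 1.81
√T = √1.25 = 1.1180
φ(d₁) = φ(1.81) = 0.0775
vega = S·φ(d₁)·√T = 90·0.0775·1.1180 = 7.7980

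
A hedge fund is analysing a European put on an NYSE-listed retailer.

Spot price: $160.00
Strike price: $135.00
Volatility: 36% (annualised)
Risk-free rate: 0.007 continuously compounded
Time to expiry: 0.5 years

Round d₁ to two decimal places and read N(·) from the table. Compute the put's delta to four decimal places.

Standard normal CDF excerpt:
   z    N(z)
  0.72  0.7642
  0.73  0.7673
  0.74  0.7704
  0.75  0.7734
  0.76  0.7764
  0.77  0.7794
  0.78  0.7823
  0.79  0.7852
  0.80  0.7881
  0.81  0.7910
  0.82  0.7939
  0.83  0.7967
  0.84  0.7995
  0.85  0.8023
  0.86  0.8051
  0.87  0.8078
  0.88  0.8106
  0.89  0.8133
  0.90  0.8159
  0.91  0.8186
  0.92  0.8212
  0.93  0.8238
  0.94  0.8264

-0.2090

T = 0.5;  σ√T = 0.2546
ln(S/K) + (r + σ²/2)T = ln(160/135) + (0.007 + 0.36²/2)·0.5 = 0.1699 + 0.0359 = 0.2058
d₁ = 0.2058 / 0.2546 = 0.8085 ≈ 0.81
N(d₁) = N(0.81) = 0.7910
Δ_put = N(d₁) − 1 = 0.7910 − 1 = -0.2090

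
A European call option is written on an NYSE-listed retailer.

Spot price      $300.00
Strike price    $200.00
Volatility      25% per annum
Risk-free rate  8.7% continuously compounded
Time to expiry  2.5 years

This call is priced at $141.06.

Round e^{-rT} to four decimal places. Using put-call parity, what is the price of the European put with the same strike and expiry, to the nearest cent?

exp(−rT) = exp(−0.087·2.5) = 0.8045
Put-call parity: C − P = S − K·e^(−rT) = 300 − 200·0.8045 = 300 − 160.9000 = 139.1000
P = C − (C − P) = 141.06 − (139.1000) = 1.9600

$1.96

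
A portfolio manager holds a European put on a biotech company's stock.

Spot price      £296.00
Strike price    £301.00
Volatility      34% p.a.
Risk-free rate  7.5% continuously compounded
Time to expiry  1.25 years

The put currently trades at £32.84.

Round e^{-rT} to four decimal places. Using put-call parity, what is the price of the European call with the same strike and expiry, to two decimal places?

e^(−rT) = e^(−0.075·1.25) = 0.9105
Put-call parity: C − P = S − K·e^(−rT) = 296 − 301·0.9105 = 296 − 274.0605 = 21.9395
C = P + (C − P) = 32.84 + (21.9395) = 54.7795

£54.78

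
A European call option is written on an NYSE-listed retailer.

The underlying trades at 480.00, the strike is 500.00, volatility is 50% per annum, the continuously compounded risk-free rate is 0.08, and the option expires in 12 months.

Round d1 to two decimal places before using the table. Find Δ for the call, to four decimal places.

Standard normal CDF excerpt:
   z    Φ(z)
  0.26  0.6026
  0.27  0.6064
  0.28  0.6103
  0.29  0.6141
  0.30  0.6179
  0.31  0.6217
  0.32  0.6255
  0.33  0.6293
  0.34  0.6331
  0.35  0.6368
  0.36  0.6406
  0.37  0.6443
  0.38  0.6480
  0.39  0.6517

T = 1;  σ√T = 0.5000
d₁ = [ln(480/500) + (0.08 + 0.5²/2)·1] / 0.5000 = [-0.0408 + 0.2050] / 0.5000 = 0.3284 ⇒ 0.33
N(d₁) = N(0.33) = 0.6293
Δ_call = N(d₁) = 0.6293

0.6293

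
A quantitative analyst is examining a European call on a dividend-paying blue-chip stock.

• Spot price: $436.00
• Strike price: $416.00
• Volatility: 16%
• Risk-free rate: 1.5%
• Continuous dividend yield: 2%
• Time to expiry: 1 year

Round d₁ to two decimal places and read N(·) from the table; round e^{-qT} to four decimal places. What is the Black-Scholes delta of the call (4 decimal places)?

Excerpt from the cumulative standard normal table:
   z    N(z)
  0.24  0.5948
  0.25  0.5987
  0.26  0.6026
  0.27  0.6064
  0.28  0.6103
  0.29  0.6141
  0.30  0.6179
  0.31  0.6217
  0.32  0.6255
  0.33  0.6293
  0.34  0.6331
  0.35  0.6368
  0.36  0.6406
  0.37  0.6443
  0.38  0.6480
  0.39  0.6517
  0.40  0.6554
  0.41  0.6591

σ√T = 0.16·√1 = 0.1600
ln(S/K) + (r − q + σ²/2)T = ln(436/416) + (0.015 − 0.02 + 0.16²/2)·1 = 0.0470 + 0.0078 = 0.0548
d₁ = 0.0548 / 0.1600 = 0.3422 ≈ 0.34
N(d₁) = N(0.34) = 0.6331
Δ_call = e^(−qT)·N(d₁) = 0.9802·0.6331 = 0.6206

0.6206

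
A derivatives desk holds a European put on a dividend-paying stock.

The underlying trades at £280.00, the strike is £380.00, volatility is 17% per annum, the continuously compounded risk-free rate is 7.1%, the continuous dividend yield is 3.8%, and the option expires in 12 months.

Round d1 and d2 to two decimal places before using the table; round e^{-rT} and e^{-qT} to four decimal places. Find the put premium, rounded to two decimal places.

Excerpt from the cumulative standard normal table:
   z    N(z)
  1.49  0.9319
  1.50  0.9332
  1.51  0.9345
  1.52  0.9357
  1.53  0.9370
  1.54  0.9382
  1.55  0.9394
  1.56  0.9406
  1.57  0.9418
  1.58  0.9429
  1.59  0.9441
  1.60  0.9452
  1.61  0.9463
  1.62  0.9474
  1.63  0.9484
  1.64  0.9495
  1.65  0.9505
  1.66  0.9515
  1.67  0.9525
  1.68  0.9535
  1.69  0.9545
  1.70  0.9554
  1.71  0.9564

T = 1;  σ√T = 0.1700
d₁ = [ln(280/380) + (0.071 − 0.038 + ½·0.17²)·1] / (σ√T) = (-0.3054 + 0.0474) / 0.1700 = -1.5172 ⇒ -1.52
d₂ = -1.5172 − 0.1700 = -1.6872 ⇒ -1.69
exp(−qT) = exp(−0.038·1) = 0.9627;  exp(−rT) = exp(−0.071·1) = 0.9315
N(−d₂) = N(1.69) = 0.9545;  N(−d₁) = N(1.52) = 0.9357
P = 380·0.9315·0.9545 − 280·0.9627·0.9357 = 337.8644 − 252.2235 = 85.6408

£85.64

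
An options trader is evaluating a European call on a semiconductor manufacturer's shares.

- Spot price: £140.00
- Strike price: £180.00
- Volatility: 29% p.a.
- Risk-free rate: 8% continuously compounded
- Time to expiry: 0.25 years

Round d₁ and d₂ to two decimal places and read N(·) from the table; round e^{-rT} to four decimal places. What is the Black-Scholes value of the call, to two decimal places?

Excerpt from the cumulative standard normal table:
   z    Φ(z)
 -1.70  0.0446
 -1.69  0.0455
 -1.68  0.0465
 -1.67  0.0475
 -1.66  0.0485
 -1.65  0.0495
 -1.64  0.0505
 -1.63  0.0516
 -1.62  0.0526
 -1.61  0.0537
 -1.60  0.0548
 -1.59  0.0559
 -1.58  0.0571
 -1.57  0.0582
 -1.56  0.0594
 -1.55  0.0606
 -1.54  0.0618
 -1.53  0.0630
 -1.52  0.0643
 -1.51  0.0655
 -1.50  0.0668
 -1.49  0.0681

£0.62

T = 0.25;  σ√T = 0.1450
d₁ = [ln(140/180) + (0.08 + 0.29²/2)·0.25] / 0.1450 = [-0.2513 + 0.0305] / 0.1450 = -1.5228 ≈ -1.52
d₂ = d₁ − σ√T = -1.5228 − 0.1450 = -1.6678 ≈ -1.67
exp(−rT) = exp(−0.08·0.25) = 0.9802
N(d₁) = N(-1.52) = 0.0643;  N(d₂) = N(-1.67) = 0.0475
C = 140·0.0643 − 180·0.9802·0.0475 = 9.0020 − 8.3807 = 0.6213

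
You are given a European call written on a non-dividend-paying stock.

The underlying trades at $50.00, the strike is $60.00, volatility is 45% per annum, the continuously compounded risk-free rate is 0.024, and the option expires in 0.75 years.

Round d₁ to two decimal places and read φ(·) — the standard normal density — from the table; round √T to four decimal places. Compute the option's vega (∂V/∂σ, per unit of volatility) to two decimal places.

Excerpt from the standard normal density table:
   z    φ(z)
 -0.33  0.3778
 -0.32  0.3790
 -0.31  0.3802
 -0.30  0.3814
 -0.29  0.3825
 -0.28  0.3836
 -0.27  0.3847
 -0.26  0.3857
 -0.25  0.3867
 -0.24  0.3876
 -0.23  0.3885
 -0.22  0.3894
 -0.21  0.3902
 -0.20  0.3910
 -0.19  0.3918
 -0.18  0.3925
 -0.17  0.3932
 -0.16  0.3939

16.82

σ√T = 0.45 × 0.8660 = 0.3897
ln(S/K) + (r + σ²/2)T = ln(50/60) + (0.024 + 0.45²/2)·0.75 = -0.1823 + 0.0939 = -0.0884
d₁ = -0.0884 / 0.3897 = -0.2268 ≈ -0.23
√T = √0.75 = 0.8660
φ(d₁) = φ(-0.23) = 0.3885
vega = S·φ(d₁)·√T = 50·0.3885·0.8660 = 16.8221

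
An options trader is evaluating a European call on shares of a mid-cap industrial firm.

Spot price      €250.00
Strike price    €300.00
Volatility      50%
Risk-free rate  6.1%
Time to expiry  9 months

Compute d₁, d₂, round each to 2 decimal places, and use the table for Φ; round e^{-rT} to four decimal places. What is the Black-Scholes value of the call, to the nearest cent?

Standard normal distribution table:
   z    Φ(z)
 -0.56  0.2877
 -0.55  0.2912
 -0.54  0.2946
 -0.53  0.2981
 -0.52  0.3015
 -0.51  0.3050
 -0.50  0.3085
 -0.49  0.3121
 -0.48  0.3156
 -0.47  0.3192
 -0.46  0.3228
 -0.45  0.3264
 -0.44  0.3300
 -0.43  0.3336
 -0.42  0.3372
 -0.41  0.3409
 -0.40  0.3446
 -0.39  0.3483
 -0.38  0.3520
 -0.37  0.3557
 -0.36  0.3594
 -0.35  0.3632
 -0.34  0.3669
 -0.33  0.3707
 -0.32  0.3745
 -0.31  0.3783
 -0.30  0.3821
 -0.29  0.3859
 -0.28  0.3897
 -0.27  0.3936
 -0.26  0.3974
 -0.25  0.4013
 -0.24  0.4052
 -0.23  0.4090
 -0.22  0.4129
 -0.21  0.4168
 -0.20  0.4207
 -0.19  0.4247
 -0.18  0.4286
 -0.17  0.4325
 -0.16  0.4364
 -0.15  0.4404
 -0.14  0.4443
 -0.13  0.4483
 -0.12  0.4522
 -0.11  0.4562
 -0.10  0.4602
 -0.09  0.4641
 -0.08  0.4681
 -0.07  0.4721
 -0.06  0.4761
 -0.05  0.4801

σ√T = 0.5·√0.75 = 0.4330
d₁ = [ln(250/300) + (0.061 + 0.5²/2)·0.75] / 0.4330 = [-0.1823 + 0.1395] / 0.4330 = -0.0989 → -0.10
d₂ = d₁ − σ√T = -0.0989 − 0.4330 = -0.5319 → -0.53
exp(−rT) = exp(−0.061·0.75) = 0.9553
N(d₁) = N(-0.10) = 0.4602;  N(d₂) = N(-0.53) = 0.2981
C = 250·0.4602 − 300·0.9553·0.2981 = 115.0500 − 85.4325 = 29.6175

€29.62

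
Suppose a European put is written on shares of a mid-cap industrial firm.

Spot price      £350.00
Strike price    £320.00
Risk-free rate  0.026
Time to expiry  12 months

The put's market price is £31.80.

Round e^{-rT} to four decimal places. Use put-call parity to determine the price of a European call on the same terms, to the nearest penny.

£70.02

e^(−rT) = e^(−0.026·1) = 0.9743
Put-call parity: C − P = S − K·e^(−rT) = 350 − 320·0.9743 = 350 − 311.7760 = 38.2240
C = P + (C − P) = 31.80 + (38.2240) = 70.0240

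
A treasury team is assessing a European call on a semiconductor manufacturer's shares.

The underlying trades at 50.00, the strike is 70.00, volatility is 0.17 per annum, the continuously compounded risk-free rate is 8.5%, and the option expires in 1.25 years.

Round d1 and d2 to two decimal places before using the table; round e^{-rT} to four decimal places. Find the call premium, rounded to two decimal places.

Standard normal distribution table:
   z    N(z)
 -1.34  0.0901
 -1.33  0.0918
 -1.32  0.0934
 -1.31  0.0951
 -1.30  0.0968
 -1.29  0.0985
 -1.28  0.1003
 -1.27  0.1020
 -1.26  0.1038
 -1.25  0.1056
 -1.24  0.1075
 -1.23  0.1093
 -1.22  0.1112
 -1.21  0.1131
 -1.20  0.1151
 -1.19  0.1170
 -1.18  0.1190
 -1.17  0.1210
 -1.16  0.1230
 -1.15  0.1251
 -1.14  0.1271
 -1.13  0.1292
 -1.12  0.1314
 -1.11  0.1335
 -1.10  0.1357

0.58

T = 1.25;  σ√T = 0.1901
d₁ = [ln(50/70) + (0.085 + ½·0.17²)·1.25] / (σ√T) = (-0.3365 + 0.1243) / 0.1901 = -1.1162 ≈ -1.12
d₂ = -1.1162 − 0.1901 = -1.3063 ≈ -1.31
e^(−rT) = e^(−0.085·1.25) = 0.8992
N(d₁) = N(-1.12) = 0.1314;  N(d₂) = N(-1.31) = 0.0951
C = 50·0.1314 − 70·0.8992·0.0951 = 6.5700 − 5.9860 = 0.5840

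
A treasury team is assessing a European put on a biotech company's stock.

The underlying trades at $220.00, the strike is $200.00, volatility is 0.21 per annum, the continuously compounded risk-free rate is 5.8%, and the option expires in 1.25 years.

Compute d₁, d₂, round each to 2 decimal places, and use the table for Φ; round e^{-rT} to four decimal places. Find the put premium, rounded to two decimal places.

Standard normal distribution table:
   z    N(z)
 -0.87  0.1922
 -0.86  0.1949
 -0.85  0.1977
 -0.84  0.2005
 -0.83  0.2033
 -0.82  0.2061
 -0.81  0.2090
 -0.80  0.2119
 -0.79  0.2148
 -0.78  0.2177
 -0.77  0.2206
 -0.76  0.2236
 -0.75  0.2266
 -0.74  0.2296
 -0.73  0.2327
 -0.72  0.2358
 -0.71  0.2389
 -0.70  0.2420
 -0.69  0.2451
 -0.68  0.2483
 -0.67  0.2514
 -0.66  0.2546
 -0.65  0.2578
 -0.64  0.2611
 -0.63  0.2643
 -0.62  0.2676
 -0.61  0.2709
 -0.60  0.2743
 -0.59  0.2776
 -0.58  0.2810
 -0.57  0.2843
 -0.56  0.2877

σ√T = 0.21·√1.25 = 0.2348
d₁ = [ln(220/200) + (0.058 + ½·0.21²)·1.25] / (σ√T) = (0.0953 + 0.1001) / 0.2348 = 0.8321 → 0.83
d₂ = 0.8321 − 0.2348 = 0.5973 → 0.60
exp(−rT) = exp(−0.058·1.25) = 0.9301
N(−d₂) = N(-0.60) = 0.2743;  N(−d₁) = N(-0.83) = 0.2033
P = 200·0.9301·0.2743 − 220·0.2033 = 51.0253 − 44.7260 = 6.2993

$6.30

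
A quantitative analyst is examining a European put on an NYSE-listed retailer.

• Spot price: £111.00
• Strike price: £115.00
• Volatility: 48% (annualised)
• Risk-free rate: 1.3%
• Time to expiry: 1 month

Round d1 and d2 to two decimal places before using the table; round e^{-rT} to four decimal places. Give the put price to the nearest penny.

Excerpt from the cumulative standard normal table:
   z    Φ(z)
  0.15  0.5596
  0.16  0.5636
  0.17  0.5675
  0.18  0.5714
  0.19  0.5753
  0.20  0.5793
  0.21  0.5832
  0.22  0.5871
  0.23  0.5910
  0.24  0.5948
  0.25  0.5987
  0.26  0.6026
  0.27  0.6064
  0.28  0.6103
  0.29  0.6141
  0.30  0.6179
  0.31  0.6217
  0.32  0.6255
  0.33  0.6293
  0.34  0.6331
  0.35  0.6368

£8.43

T = 0.08333;  σ√T = 0.1386
d₁ = [ln(111/115) + (0.013 + 0.48²/2)·0.08333] / 0.1386 = [-0.0354 + 0.0107] / 0.1386 = -0.1784 → -0.18
d₂ = d₁ − σ√T = -0.1784 − 0.1386 = -0.3170 → -0.32
e^(−rT) = e^(−0.013·0.08333) = 0.9989
N(−d₂) = N(0.32) = 0.6255;  N(−d₁) = N(0.18) = 0.5714
P = 115·0.9989·0.6255 − 111·0.5714 = 71.8534 − 63.4254 = 8.4280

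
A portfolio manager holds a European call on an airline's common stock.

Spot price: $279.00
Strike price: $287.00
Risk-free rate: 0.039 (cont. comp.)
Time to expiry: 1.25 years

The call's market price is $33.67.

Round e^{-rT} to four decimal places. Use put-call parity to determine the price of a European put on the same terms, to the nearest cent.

e^(−rT) = e^(−0.039·1.25) = 0.9524
Put-call parity: C − P = S − K·e^(−rT) = 279 − 287·0.9524 = 279 − 273.3388 = 5.6612
P = C − (C − P) = 33.67 − (5.6612) = 28.0088

$28.01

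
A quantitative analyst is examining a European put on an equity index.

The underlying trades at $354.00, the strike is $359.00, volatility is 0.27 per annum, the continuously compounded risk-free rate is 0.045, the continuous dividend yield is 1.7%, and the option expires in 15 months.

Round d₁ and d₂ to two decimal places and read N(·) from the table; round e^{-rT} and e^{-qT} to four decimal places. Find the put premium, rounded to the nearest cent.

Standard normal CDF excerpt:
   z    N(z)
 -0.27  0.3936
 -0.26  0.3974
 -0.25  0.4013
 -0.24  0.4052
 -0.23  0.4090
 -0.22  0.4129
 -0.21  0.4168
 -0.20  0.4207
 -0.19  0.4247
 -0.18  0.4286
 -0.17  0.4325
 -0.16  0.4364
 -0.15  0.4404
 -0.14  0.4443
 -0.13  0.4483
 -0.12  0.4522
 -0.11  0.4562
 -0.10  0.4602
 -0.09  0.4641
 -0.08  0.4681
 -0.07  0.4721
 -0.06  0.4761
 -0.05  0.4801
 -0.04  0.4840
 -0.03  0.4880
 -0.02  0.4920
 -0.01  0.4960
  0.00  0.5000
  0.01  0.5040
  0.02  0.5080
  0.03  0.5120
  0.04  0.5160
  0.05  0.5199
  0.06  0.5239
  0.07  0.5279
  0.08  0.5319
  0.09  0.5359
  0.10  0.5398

$37.41

σ√T = 0.27 × 1.1180 = 0.3019
d₁ = [ln(354/359) + (0.045 − 0.017 + 0.27²/2)·1.25] / 0.3019 = [-0.0140 + 0.0806] / 0.3019 = 0.2204 ⇒ 0.22
d₂ = d₁ − σ√T = 0.2204 − 0.3019 = -0.0815 ⇒ -0.08
exp(−qT) = exp(−0.017·1.25) = 0.9790;  exp(−rT) = exp(−0.045·1.25) = 0.9453
P = 359·0.9453·N(0.08) − 354·0.9790·N(-0.22) = 359·0.9453·0.5319 − 354·0.9790·0.4129 = 180.5070 − 143.0971 = 37.4099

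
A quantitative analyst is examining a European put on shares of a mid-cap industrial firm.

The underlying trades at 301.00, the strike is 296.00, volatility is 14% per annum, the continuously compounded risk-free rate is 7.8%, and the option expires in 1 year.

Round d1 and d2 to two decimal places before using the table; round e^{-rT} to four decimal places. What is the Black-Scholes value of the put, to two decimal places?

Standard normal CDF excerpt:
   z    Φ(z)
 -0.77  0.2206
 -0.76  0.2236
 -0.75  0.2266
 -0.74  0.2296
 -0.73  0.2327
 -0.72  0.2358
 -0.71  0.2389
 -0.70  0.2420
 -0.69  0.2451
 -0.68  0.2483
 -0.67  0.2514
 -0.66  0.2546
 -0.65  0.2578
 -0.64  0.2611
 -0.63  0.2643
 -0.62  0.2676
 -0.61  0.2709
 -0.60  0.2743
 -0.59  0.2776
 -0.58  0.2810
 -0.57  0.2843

5.97

σ√T = 0.14·√1 = 0.1400
d₁ = [ln(301/296) + (0.078 + ½·0.14²)·1] / (σ√T) = (0.0168 + 0.0878) / 0.1400 = 0.7468 which rounds to 0.75
d₂ = 0.7468 − 0.1400 = 0.6068 which rounds to 0.61
exp(−rT) = exp(−0.078·1) = 0.9250
N(−d₂) = N(-0.61) = 0.2709;  N(−d₁) = N(-0.75) = 0.2266
P = 296·0.9250·0.2709 − 301·0.2266 = 74.1724 − 68.2066 = 5.9658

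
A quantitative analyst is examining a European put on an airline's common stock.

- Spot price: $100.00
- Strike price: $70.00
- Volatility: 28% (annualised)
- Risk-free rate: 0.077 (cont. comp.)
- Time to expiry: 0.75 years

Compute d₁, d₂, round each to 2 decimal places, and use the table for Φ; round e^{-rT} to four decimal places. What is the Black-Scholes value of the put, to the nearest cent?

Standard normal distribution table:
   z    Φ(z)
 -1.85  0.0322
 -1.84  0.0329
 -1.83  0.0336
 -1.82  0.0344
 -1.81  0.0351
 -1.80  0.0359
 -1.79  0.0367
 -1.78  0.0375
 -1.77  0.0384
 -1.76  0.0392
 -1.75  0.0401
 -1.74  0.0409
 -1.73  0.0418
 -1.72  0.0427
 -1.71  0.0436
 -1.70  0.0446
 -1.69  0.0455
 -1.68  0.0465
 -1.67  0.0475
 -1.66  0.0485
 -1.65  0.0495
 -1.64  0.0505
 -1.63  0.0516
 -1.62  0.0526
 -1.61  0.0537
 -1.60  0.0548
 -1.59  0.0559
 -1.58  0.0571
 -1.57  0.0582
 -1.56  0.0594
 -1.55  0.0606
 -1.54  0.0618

$0.33

σ√T = 0.28·√0.75 = 0.2425
d₁ = [ln(100/70) + (0.077 + ½·0.28²)·0.75] / (σ√T) = (0.3567 + 0.0872) / 0.2425 = 1.8303 which rounds to 1.83
d₂ = 1.8303 − 0.2425 = 1.5878 which rounds to 1.59
e^(−rT) = e^(−0.077·0.75) = 0.9439
N(−d₂) = N(-1.59) = 0.0559;  N(−d₁) = N(-1.83) = 0.0336
P = 70·0.9439·0.0559 − 100·0.0336 = 3.6935 − 3.3600 = 0.3335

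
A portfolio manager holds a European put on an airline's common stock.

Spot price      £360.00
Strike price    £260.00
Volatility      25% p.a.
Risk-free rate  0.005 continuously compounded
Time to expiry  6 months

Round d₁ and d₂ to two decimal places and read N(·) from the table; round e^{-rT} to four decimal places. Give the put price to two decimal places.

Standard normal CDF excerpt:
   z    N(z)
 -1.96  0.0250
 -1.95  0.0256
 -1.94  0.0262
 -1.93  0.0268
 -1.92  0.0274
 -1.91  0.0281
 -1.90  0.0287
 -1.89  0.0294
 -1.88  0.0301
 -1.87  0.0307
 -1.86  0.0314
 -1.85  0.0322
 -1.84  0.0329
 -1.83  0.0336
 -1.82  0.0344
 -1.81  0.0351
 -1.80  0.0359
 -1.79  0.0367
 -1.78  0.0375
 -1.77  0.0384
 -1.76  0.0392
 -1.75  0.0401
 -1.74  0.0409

σ√T = 0.25·√0.5 = 0.1768
d₁ = [ln(360/260) + (0.005 + 0.25²/2)·0.5] / 0.1768 = [0.3254 + 0.0181] / 0.1768 = 1.9434 ⇒ 1.94
d₂ = d₁ − σ√T = 1.9434 − 0.1768 = 1.7666 ⇒ 1.77
exp(−rT) = exp(−0.005·0.5) = 0.9975
N(−d₂) = N(-1.77) = 0.0384;  N(−d₁) = N(-1.94) = 0.0262
P = 260·0.9975·0.0384 − 360·0.0262 = 9.9590 − 9.4320 = 0.5270

£0.53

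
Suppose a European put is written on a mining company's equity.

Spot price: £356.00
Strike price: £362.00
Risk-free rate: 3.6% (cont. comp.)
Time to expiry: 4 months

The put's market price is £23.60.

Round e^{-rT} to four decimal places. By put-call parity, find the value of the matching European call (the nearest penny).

e^(−rT) = e^(−0.036·0.3333) = 0.9881
Put-call parity: C − P = S − K·e^(−rT) = 356 − 362·0.9881 = 356 − 357.6922 = -1.6922
C = P + (C − P) = 23.60 + (-1.6922) = 21.9078

£21.91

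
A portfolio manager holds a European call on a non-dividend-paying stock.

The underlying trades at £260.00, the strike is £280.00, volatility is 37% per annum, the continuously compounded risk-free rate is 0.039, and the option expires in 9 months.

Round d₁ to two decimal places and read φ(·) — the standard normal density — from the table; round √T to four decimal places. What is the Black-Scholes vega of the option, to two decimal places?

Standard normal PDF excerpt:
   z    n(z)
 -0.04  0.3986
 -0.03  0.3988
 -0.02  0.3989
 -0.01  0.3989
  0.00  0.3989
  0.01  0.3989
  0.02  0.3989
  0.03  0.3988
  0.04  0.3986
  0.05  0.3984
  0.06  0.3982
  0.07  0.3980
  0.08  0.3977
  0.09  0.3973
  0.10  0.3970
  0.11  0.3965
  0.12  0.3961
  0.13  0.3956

89.82

σ√T = 0.37·√0.75 = 0.3204
d₁ = [ln(260/280) + (0.039 + 0.37²/2)·0.75] / 0.3204 = [-0.0741 + 0.0806] / 0.3204 = 0.0202 which rounds to 0.02
√T = √0.75 = 0.8660
φ(d₁) = φ(0.02) = 0.3989
vega = S·φ(d₁)·√T = 260·0.3989·0.8660 = 89.8163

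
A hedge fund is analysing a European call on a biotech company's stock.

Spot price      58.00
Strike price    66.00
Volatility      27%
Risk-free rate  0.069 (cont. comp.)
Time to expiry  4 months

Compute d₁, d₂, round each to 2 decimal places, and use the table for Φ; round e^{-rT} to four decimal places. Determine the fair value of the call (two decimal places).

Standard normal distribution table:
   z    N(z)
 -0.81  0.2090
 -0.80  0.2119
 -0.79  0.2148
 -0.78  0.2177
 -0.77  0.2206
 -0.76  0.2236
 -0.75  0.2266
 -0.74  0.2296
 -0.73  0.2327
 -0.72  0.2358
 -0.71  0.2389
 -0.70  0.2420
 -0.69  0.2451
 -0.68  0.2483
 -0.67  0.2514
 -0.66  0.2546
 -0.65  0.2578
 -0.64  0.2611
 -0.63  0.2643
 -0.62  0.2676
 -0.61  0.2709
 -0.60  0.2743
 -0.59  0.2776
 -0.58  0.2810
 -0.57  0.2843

1.49

T = 0.3333;  σ√T = 0.1559
d₁ = [ln(58/66) + (0.069 + 0.27²/2)·0.3333] / 0.1559 = [-0.1292 + 0.0352] / 0.1559 = -0.6034 → -0.60
d₂ = d₁ − σ√T = -0.6034 − 0.1559 = -0.7593 → -0.76
exp(−rT) = exp(−0.069·0.3333) = 0.9773
N(d₁) = N(-0.60) = 0.2743;  N(d₂) = N(-0.76) = 0.2236
C = 58·0.2743 − 66·0.9773·0.2236 = 15.9094 − 14.4226 = 1.4868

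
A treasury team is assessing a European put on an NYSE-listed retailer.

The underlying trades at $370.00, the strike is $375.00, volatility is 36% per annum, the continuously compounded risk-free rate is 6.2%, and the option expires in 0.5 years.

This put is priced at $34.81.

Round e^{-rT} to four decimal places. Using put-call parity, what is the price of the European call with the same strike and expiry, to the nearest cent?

e^(−rT) = e^(−0.062·0.5) = 0.9695
Put-call parity: C − P = S − K·e^(−rT) = 370 − 375·0.9695 = 370 − 363.5625 = 6.4375
C = P + (C − P) = 34.81 + (6.4375) = 41.2475

$41.25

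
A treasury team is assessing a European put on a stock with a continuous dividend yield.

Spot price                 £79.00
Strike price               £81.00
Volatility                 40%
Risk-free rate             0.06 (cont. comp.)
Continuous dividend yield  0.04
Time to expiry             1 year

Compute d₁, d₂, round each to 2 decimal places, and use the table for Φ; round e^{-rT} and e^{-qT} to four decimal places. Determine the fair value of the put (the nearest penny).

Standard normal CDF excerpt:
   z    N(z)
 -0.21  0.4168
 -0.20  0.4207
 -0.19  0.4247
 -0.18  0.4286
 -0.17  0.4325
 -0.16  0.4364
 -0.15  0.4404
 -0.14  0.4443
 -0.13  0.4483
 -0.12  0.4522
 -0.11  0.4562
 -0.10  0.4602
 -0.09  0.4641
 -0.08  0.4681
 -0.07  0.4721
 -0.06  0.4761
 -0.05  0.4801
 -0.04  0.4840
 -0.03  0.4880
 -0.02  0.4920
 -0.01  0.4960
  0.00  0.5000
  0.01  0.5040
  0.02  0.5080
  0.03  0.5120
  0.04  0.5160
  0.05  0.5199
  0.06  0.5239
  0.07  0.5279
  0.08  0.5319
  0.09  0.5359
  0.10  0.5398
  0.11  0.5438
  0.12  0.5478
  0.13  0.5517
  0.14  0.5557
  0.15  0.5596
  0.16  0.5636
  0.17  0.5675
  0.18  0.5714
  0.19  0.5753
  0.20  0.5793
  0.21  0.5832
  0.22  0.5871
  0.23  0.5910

£12.25

T = 1;  σ√T = 0.4000
d₁ = [ln(79/81) + (0.06 − 0.04 + ½·0.4²)·1] / (σ√T) = (-0.0250 + 0.1000) / 0.4000 = 0.1875 ≈ 0.19
d₂ = 0.1875 − 0.4000 = -0.2125 ≈ -0.21
e^(−qT) = e^(−0.04·1) = 0.9608;  e^(−rT) = e^(−0.06·1) = 0.9418
N(−d₂) = N(0.21) = 0.5832;  N(−d₁) = N(-0.19) = 0.4247
P = 81·0.9418·0.5832 − 79·0.9608·0.4247 = 44.4899 − 32.2361 = 12.2538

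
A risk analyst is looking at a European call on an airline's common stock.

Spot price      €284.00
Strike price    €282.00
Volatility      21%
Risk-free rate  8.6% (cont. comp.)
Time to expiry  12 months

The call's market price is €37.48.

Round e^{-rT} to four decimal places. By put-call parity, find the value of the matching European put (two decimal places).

€12.24

e^(−rT) = e^(−0.086·1) = 0.9176
Put-call parity: C − P = S − K·e^(−rT) = 284 − 282·0.9176 = 284 − 258.7632 = 25.2368
P = C − (C − P) = 37.48 − (25.2368) = 12.2432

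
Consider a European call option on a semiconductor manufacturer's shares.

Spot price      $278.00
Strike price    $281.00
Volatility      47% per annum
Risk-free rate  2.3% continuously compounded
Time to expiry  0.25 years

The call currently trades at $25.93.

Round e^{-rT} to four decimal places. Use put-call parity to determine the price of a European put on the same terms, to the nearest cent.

$27.33

exp(−rT) = exp(−0.023·0.25) = 0.9943
Put-call parity: C − P = S − K·e^(−rT) = 278 − 281·0.9943 = 278 − 279.3983 = -1.3983
P = C − (C − P) = 25.93 − (-1.3983) = 27.3283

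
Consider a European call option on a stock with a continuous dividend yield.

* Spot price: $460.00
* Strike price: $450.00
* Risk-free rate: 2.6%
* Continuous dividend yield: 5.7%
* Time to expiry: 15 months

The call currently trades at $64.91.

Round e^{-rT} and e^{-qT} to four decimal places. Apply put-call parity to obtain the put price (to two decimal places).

$72.16

exp(−qT) = exp(−0.057·1.25) = 0.9312;  exp(−rT) = exp(−0.026·1.25) = 0.9680
Put-call parity: C − P = S·e^(−qT) − K·e^(−rT) = 460·0.9312 − 450·0.9680 = 428.3520 − 435.6000 = -7.2480
P = C − (C − P) = 64.91 − (-7.2480) = 72.1580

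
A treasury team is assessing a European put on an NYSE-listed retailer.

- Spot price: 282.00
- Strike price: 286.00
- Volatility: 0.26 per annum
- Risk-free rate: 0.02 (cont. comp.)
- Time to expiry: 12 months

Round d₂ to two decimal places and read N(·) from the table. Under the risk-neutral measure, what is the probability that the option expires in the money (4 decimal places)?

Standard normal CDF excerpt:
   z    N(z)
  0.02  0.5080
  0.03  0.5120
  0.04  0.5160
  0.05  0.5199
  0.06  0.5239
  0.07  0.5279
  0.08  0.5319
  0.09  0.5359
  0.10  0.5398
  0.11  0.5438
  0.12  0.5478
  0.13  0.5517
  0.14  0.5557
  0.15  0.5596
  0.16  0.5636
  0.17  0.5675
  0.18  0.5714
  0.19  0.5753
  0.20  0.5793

T = 1;  σ√T = 0.2600
d₁ = [ln(282/286) + (0.02 + ½·0.26²)·1] / (σ√T) = (-0.0141 + 0.0538) / 0.2600 = 0.1528 → 0.15
d₂ = 0.1528 − 0.2600 = -0.1072 → -0.11
Pr(exercise) under Q = N(−d₂) = N(0.11) = 0.5438

0.5438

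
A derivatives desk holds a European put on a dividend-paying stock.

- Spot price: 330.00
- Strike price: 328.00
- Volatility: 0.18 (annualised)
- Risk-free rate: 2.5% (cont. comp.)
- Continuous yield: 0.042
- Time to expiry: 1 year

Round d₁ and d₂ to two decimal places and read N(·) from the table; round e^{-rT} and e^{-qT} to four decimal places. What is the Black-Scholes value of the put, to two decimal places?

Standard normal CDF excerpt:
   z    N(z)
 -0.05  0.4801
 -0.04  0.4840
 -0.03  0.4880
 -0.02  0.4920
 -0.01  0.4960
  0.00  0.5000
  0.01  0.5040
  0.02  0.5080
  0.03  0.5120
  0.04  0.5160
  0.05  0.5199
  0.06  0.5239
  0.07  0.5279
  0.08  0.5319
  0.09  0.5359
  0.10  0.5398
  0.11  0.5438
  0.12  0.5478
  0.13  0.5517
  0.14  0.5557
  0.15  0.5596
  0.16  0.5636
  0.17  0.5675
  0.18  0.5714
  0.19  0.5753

σ√T = 0.18 × 1.0000 = 0.1800
ln(S/K) + (r − q + σ²/2)T = ln(330/328) + (0.025 − 0.042 + 0.18²/2)·1 = 0.0061 − 0.0008 = 0.0053
d₁ = 0.0053 / 0.1800 = 0.0293 ≈ 0.03
d₂ = d₁ − σ√T = 0.0293 − 0.1800 = -0.1507 ≈ -0.15
exp(−qT) = exp(−0.042·1) = 0.9589;  exp(−rT) = exp(−0.025·1) = 0.9753
N(−d₂) = N(0.15) = 0.5596;  N(−d₁) = N(-0.03) = 0.4880
P = 328·0.9753·0.5596 − 330·0.9589·0.4880 = 179.0151 − 154.4213 = 24.5939

24.59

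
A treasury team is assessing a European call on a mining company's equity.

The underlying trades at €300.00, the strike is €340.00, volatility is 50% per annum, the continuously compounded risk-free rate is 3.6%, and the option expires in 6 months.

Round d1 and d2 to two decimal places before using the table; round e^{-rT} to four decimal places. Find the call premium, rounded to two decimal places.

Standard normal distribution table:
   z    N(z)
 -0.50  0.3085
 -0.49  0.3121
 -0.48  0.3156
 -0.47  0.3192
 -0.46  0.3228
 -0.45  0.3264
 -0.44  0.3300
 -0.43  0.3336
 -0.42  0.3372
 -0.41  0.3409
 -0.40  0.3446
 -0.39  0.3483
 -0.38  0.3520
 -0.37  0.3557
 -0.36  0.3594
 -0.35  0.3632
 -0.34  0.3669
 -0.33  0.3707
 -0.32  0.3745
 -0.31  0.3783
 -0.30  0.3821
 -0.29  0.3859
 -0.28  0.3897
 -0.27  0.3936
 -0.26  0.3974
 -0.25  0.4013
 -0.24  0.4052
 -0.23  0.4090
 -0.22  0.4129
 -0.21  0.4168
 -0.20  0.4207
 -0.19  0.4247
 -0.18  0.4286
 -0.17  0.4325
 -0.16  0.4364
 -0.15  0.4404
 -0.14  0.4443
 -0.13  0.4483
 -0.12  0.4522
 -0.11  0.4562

σ√T = 0.5·√0.5 = 0.3536
d₁ = [ln(300/340) + (0.036 + 0.5²/2)·0.5] / 0.3536 = [-0.1252 + 0.0805] / 0.3536 = -0.1263 ⇒ -0.13
d₂ = d₁ − σ√T = -0.1263 − 0.3536 = -0.4799 ⇒ -0.48
e^(−rT) = e^(−0.036·0.5) = 0.9822
N(d₁) = N(-0.13) = 0.4483;  N(d₂) = N(-0.48) = 0.3156
C = 300·0.4483 − 340·0.9822·0.3156 = 134.4900 − 105.3940 = 29.0960

€29.10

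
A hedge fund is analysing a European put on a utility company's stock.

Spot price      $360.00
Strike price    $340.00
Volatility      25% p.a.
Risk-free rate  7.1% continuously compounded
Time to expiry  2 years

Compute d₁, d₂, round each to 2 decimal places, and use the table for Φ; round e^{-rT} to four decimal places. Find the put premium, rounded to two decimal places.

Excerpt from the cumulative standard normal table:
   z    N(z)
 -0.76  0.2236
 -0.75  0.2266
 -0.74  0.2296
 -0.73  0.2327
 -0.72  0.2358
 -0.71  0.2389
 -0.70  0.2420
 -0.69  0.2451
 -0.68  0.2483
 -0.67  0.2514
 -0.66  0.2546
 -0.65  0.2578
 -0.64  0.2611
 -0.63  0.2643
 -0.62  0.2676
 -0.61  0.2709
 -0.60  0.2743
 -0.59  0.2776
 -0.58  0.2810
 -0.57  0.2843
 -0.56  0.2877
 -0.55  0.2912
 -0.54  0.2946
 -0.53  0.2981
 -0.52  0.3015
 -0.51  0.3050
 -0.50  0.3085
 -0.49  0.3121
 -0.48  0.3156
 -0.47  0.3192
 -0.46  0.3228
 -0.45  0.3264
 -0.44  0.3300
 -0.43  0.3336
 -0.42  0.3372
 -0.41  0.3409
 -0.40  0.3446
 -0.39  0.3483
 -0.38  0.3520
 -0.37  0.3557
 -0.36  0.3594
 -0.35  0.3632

$20.09

T = 2;  σ√T = 0.3536
d₁ = [ln(360/340) + (0.071 + 0.25²/2)·2] / 0.3536 = [0.0572 + 0.2045] / 0.3536 = 0.7401 ≈ 0.74
d₂ = d₁ − σ√T = 0.7401 − 0.3536 = 0.3865 ≈ 0.39
exp(−rT) = exp(−0.071·2) = 0.8676
P = 340·0.8676·N(-0.39) − 360·N(-0.74) = 340·0.8676·0.3483 − 360·0.2296 = 102.7429 − 82.6560 = 20.0869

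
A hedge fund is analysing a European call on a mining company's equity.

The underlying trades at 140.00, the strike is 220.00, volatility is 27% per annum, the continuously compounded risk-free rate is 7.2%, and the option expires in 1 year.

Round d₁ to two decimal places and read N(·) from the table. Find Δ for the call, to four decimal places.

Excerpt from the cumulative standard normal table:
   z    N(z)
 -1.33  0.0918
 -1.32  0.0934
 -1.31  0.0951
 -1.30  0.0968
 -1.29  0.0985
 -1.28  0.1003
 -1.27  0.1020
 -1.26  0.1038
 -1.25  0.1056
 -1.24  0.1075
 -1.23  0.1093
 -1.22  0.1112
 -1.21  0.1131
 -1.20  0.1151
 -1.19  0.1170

0.1020

σ√T = 0.27·√1 = 0.2700
d₁ = [ln(140/220) + (0.072 + ½·0.27²)·1] / (σ√T) = (-0.4520 + 0.1084) / 0.2700 = -1.2724 ≈ -1.27
N(d₁) = N(-1.27) = 0.1020
Δ_call = N(d₁) = 0.1020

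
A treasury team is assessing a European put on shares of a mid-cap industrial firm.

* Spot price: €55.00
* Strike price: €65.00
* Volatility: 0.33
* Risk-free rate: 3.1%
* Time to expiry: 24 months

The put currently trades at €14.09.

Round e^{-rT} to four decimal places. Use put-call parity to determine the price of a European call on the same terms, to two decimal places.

€8.00

e^(−rT) = e^(−0.031·2) = 0.9399
Put-call parity: C − P = S − K·e^(−rT) = 55 − 65·0.9399 = 55 − 61.0935 = -6.0935
C = P + (C − P) = 14.09 + (-6.0935) = 7.9965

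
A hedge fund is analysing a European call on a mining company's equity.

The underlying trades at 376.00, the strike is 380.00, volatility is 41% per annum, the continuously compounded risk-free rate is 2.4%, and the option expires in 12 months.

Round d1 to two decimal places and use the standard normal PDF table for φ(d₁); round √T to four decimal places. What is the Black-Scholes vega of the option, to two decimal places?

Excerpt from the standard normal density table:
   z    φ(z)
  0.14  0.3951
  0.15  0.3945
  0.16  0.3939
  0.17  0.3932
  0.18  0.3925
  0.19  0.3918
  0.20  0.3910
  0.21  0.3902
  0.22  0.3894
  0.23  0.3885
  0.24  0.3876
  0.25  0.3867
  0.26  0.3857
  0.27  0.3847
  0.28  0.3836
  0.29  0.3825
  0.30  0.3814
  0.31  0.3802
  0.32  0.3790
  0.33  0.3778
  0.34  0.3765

σ√T = 0.41 × 1.0000 = 0.4100
d₁ = [ln(376/380) + (0.024 + 0.41²/2)·1] / 0.4100 = [-0.0106 + 0.1080] / 0.4100 = 0.2377 → 0.24
√T = √1 = 1.0000
φ(d₁) = φ(0.24) = 0.3876
vega = S·φ(d₁)·√T = 376·0.3876·1.0000 = 145.7376

145.74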